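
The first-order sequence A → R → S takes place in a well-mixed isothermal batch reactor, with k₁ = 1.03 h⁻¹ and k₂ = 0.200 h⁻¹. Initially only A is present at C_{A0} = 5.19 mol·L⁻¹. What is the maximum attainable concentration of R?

3.50 mol·L⁻¹

At the optimum, C_{R,max}/C_{A0} = (k₁/k₂)^[k₂/(k₂−k₁)].
= (1.03/0.200)^(0.200/(0.200−1.03)) = (5.150)^(-0.2410) = 0.6737.
C_{R,max} = 0.6737×5.19 = 3.50 mol·L⁻¹.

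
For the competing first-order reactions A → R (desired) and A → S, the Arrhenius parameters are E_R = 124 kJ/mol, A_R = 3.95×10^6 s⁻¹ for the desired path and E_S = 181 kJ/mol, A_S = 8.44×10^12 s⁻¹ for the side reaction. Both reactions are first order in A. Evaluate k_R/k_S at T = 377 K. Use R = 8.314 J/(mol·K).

37.0

With equal orders, S_{R/S} = k_R/k_S = (A_R/A_S)·exp[(E_S−E_R)/(RT)].
(E_S−E_R)/(RT) = (181−124)×10³/(8.314×377) = 57000/3134 = 18.19.
k_R/k_S = (3.95×10^6/8.44×10^12)·exp(18.19) = 4.680×10^-7 × 7.904×10^7 = 37.0.
Since E_R < E_S, lowering the temperature improves selectivity toward R.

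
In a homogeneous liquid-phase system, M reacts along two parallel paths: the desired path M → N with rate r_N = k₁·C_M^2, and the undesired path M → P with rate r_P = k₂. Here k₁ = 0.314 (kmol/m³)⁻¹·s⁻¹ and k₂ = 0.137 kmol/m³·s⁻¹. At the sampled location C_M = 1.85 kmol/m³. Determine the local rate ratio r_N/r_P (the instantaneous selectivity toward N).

7.84

S_{N/P} = r_N/r_P = (k₁·C_M^2)/(k₂) = (k₁/k₂)·C_M^2.
= (0.314×1.850^2) / (0.137) = 1.075/0.1370 = 7.84.
Since the desired path is higher order in M, keeping C_M high (PFR or concentrated feed) favours N.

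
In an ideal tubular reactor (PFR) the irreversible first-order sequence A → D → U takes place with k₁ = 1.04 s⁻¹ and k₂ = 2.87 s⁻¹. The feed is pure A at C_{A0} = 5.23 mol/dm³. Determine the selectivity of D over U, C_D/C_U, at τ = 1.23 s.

For first-order series with pure A initially, C_D(τ) = k₁C_{A0}/(k₂−k₁)·(e^(−k₁τ) − e^(−k₂τ)).
e^(−k₁τ) = e^(−1.04×1.23) = e^(−1.279) = 0.2783; e^(−k₂τ) = e^(−3.530) = 0.02930.
C_D = 1.04×5.23/(2.87−1.04) × (0.2783−0.02930) = 2.972×0.2490 = 0.7400 mol/dm³.
C_A = C_{A0}e^(−k₁τ) = 1.455 mol/dm³, so C_U = C_{A0}−C_A−C_D = 3.035 mol/dm³; C_D/C_U = 0.244.

0.244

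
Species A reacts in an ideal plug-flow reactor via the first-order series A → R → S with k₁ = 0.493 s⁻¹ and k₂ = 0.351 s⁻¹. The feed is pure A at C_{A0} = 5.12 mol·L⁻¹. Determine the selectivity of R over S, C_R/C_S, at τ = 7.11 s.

0.231

For first-order series with pure A initially, C_R(τ) = k₁C_{A0}/(k₂−k₁)·(e^(−k₁τ) − e^(−k₂τ)).
e^(−k₁τ) = e^(−0.493×7.11) = e^(−3.505) = 0.03004; e^(−k₂τ) = e^(−2.496) = 0.08245.
C_R = 0.493×5.12/(0.351−0.493) × (0.03004−0.08245) = (-17.78)×(-0.05241) = 0.9316 mol·L⁻¹.
C_A = C_{A0}e^(−k₁τ) = 0.1538 mol·L⁻¹, so C_S = C_{A0}−C_A−C_R = 4.035 mol·L⁻¹; C_R/C_S = 0.231.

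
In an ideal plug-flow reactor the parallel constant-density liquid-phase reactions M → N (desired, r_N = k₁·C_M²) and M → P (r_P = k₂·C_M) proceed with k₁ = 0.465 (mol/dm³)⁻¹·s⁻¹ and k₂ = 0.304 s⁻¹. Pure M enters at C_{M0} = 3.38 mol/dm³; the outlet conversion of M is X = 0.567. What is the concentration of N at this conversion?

1.50 mol/dm³

C_M = C_{M0}(1−X) = 1.464 mol/dm³.
Along a PFR/batch, dC_P/dC_M = −r_P/(r_N+r_P) = −k₂/(k₂+k₁·C_M).
Integrating from C_{M0} to C_M: C_P = (0.304/0.465)·ln[(0.304+0.465·3.38)/(0.304+0.465·1.46)] = 0.6538·ln(1.876/0.9845) = 0.4214 mol/dm³.
Then C_N = (C_{M0}−C_M) − C_P = 1.916 − 0.4214 = 1.495 mol/dm³.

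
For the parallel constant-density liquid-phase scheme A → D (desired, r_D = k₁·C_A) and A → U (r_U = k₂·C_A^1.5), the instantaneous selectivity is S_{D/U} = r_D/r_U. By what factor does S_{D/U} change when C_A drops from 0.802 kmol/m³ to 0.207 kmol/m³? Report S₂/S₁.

1.97

S_{D/U} = (k₁/k₂)·C_A^-0.5, so S₂/S₁ = (C_{A,2}/C_{A,1})^-0.5.
= (0.207/0.802)^(-0.5) = (0.2581)^(-0.5) = 1.97.
Selectivity toward D rises as C_A falls — low-concentration operation is favoured.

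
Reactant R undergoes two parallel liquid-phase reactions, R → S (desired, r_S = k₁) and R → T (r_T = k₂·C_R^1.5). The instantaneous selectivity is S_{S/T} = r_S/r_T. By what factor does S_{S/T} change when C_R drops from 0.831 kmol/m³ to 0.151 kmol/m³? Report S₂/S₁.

S_{S/T} = (k₁/k₂)·C_R^-1.5, so S₂/S₁ = (C_{R,2}/C_{R,1})^-1.5.
= (0.151/0.831)^(-1.5) = (0.1817)^(-1.5) = 12.9.

12.9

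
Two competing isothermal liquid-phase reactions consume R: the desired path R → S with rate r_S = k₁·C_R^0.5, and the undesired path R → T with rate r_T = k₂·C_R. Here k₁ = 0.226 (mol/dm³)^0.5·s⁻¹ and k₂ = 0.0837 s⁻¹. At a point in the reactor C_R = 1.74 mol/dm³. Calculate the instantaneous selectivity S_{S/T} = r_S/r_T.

S_{S/T} = r_S/r_T = (k₁·C_R^0.5)/(k₂·C_R) = (k₁/k₂)·C_R^-0.5.
= (0.226×1.740^0.5) / (0.0837×1.740) = 0.2981/0.1456 = 2.05.
The undesired path is higher order in R, so low C_R (CSTR or dilute feed) favours S.

2.05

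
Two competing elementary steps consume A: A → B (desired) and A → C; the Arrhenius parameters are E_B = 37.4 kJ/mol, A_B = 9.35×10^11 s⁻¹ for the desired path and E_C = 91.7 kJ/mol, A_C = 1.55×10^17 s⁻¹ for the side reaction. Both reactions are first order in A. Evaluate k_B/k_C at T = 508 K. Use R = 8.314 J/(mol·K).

2.31

k_B/k_C = (A_B/A_C)·exp[−(E_B−E_C)/(RT)] = (A_B/A_C)·exp[(E_C−E_B)/(RT)].
(E_C−E_B)/(RT) = (91.7−37.4)×10³/(8.314×508) = 54300/4224 = 12.86.
k_B/k_C = (9.35×10^11/1.55×10^17)·exp(12.86) = 6.032×10^-6 × 3.833×10^5 = 2.31.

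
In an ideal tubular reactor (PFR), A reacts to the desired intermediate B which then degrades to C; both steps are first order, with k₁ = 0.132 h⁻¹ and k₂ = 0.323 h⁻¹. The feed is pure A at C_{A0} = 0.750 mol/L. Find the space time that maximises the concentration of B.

4.69 h

Setting dC_B/dτ = 0 gives τ_opt = ln(k₂/k₁)/(k₂−k₁).
= ln(0.323/0.132)/(0.323−0.132) = ln(2.447)/0.1910 = 0.8949/0.1910 = 4.69 h.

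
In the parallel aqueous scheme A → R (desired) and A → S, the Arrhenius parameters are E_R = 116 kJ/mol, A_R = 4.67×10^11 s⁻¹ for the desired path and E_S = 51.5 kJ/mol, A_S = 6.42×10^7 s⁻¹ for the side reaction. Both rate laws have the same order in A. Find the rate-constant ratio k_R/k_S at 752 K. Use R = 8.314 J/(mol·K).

0.241

With equal orders, S_{R/S} = k_R/k_S = (A_R/A_S)·exp[(E_S−E_R)/(RT)].
(E_S−E_R)/(RT) = (51.5−116)×10³/(8.314×752) = -64500/6252 = -10.32.
k_R/k_S = (4.67×10^11/6.42×10^7)·exp(-10.32) = 7274 × 3.308×10^-5 = 0.241.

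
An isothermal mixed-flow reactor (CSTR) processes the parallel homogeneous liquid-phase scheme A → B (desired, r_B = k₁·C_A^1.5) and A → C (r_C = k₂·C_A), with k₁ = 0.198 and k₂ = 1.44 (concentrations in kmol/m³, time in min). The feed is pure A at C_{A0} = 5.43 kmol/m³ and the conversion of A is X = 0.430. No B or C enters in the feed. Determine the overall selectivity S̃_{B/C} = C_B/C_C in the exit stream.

Exit C_A = C_{A0}(1−X) = 5.43×0.570 = 3.095 kmol/m³.
Rates in a CSTR are evaluated at the outlet concentration: r_B = 0.198×3.095^1.5 = 1.078, r_C = 1.44×3.095 = 4.457.
Overall selectivity = C_B/C_C = r_Bτ/(r_Cτ) = r_B/r_C = 0.242.

0.242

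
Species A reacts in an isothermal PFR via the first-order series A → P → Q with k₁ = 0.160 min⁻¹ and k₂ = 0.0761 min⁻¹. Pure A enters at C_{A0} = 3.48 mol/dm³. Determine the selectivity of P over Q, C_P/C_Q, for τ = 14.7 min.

Solving the coupled first-order balances gives C_P(τ) = [k₁/(k₂−k₁)]·C_{A0}·(e^(−k₁τ) − e^(−k₂τ)).
e^(−k₁τ) = e^(−0.160×14.7) = e^(−2.352) = 0.09518; e^(−k₂τ) = e^(−1.119) = 0.3267.
C_P = 0.160×3.48/(0.0761−0.160) × (0.09518−0.3267) = (-6.636)×(-0.2315) = 1.537 mol/dm³.
C_A = C_{A0}e^(−k₁τ) = 0.3312 mol/dm³, so C_Q = C_{A0}−C_A−C_P = 1.612 mol/dm³; C_P/C_Q = 0.953.

0.953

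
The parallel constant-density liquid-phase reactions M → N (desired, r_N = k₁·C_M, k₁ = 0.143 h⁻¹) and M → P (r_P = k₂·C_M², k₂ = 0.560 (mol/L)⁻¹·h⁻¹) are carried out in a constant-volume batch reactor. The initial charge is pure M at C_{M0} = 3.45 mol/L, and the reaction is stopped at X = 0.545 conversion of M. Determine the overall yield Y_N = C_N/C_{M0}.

0.0524

C_M = C_{M0}(1−X) = 1.570 mol/L.
Along a PFR/batch, dC_N/dC_M = −r_N/(r_N+r_P) = −k₁/(k₁+k₂·C_M).
Integrating from C_{M0} to C_M: C_N = (0.143/0.560)·ln[(0.143+0.560·3.45)/(0.143+0.560·1.57)] = 0.2554·ln(2.075/1.022) = 0.1808 mol/L.
Y_N = C_N/C_{M0} = 0.1808/3.45 = 0.0524.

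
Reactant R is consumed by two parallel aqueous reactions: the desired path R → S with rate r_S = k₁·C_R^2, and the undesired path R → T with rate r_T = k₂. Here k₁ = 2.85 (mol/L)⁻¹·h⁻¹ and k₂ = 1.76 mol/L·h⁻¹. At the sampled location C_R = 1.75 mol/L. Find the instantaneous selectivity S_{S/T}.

4.96

S_{S/T} = r_S/r_T = (k₁·C_R^2)/(k₂) = (k₁/k₂)·C_R^2.
= (2.85×1.750^2) / (1.76) = 8.728/1.760 = 4.96.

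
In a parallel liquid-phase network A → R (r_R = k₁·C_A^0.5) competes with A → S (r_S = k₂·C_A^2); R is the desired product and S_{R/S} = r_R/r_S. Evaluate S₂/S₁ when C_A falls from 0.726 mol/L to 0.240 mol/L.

5.26

S_{R/S} = (k₁/k₂)·C_A^-1.5, so S₂/S₁ = (C_{A,2}/C_{A,1})^-1.5.
= (0.240/0.726)^(-1.5) = (0.3306)^(-1.5) = 5.26.
Selectivity toward R rises as C_A falls — low-concentration operation is favoured.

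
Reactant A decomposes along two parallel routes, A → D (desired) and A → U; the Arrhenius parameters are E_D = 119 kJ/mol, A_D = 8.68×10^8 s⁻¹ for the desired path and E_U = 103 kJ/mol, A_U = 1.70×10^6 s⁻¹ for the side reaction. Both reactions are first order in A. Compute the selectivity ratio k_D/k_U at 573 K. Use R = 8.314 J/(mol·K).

k_D/k_U = (A_D/A_U)·exp[−(E_D−E_U)/(RT)] = (A_D/A_U)·exp[(E_U−E_D)/(RT)].
(E_U−E_D)/(RT) = (103−119)×10³/(8.314×573) = -16000/4764 = -3.359.
k_D/k_U = (8.68×10^8/1.70×10^6)·exp(-3.359) = 510.6 × 0.03478 = 17.8.

17.8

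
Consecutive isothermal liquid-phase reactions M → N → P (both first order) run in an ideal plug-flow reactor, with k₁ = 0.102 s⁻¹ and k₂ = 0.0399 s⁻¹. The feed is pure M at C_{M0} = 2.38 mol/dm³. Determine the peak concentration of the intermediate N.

1.30 mol/dm³

For a first-order series the maximum intermediate yield is C_{N,max}/C_{M0} = (k₁/k₂)^[k₂/(k₂−k₁)].
= (0.102/0.0399)^(0.0399/(0.0399−0.102)) = (2.556)^(-0.6425) = 0.5471.
C_{N,max} = 0.5471×2.38 = 1.30 mol/dm³.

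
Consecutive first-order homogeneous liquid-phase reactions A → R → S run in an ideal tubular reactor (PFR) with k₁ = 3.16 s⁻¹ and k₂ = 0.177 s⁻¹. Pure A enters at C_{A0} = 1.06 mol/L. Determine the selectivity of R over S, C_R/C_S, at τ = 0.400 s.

23.0

Solving the coupled first-order balances gives C_R(τ) = [k₁/(k₂−k₁)]·C_{A0}·(e^(−k₁τ) − e^(−k₂τ)).
e^(−k₁τ) = e^(−3.16×0.400) = e^(−1.264) = 0.2825; e^(−k₂τ) = e^(−0.07080) = 0.9316.
C_R = 3.16×1.06/(0.177−3.16) × (0.2825−0.9316) = (-1.123)×(-0.6491) = 0.7289 mol/L.
C_A = C_{A0}e^(−k₁τ) = 0.2995 mol/L, so C_S = C_{A0}−C_A−C_R = 0.03163 mol/L; C_R/C_S = 23.0.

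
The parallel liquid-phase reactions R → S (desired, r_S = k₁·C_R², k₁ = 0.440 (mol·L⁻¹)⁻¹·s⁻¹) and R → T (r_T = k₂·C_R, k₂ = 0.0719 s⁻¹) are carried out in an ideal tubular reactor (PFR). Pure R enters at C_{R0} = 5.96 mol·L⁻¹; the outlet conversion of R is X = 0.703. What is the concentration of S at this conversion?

4.00 mol·L⁻¹

C_R = C_{R0}(1−X) = 1.770 mol·L⁻¹.
Along a PFR/batch, dC_T/dC_R = −r_T/(r_S+r_T) = −k₂/(k₂+k₁·C_R).
Integrating from C_{R0} to C_R: C_T = (0.0719/0.440)·ln[(0.0719+0.440·5.96)/(0.0719+0.440·1.77)] = 0.1634·ln(2.694/0.8508) = 0.1884 mol·L⁻¹.
Then C_S = (C_{R0}−C_R) − C_T = 4.190 − 0.1884 = 4.002 mol·L⁻¹.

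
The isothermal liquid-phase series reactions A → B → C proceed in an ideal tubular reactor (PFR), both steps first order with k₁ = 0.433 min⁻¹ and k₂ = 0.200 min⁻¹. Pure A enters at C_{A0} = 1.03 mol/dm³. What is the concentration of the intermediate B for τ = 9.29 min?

For first-order series with pure A initially, C_B(τ) = k₁C_{A0}/(k₂−k₁)·(e^(−k₁τ) − e^(−k₂τ)).
e^(−k₁τ) = e^(−0.433×9.29) = e^(−4.023) = 0.01791; e^(−k₂τ) = e^(−1.858) = 0.1560.
C_B = 0.433×1.03/(0.200−0.433) × (0.01791−0.1560) = (-1.914)×(-0.1381) = 0.2643 mol/dm³.

0.264 mol/dm³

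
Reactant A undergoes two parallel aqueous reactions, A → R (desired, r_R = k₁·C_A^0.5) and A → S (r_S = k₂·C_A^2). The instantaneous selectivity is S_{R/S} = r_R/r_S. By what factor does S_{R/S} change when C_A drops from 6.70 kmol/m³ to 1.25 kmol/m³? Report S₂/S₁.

12.4

S_{R/S} = (k₁/k₂)·C_A^-1.5, so S₂/S₁ = (C_{A,2}/C_{A,1})^-1.5.
= (1.25/6.70)^(-1.5) = (0.1866)^(-1.5) = 12.4.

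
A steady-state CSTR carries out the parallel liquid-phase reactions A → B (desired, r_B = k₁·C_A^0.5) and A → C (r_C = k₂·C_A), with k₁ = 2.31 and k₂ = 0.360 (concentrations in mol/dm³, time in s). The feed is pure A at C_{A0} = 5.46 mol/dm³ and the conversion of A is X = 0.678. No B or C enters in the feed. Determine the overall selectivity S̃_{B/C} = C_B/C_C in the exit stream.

Exit C_A = C_{A0}(1−X) = 5.46×0.322 = 1.758 mol/dm³.
A CSTR operates uniformly at the exit composition, giving r_B = 3.063 and r_C = 0.6329 (each k·C_A^n at C_A = 1.758).
Overall selectivity = C_B/C_C = r_Bτ/(r_Cτ) = r_B/r_C = 4.84.

4.84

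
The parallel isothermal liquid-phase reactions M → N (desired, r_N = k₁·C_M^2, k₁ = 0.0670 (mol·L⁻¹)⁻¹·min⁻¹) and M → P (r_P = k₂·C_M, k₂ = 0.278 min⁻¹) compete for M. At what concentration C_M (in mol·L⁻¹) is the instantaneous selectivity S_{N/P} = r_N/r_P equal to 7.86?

S_{N/P} = (k₁/k₂)·C_M ⇒ C_M = S·k₂/k₁.
= 7.86×0.278/0.0670 = 32.6 mol·L⁻¹.

32.6 mol·L⁻¹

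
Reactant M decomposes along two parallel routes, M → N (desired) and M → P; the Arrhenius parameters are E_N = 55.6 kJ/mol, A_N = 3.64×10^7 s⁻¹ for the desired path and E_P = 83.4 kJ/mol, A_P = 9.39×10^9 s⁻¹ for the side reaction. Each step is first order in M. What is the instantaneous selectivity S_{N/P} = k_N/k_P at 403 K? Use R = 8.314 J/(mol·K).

With equal orders, S_{N/P} = k_N/k_P = (A_N/A_P)·exp[(E_P−E_N)/(RT)].
(E_P−E_N)/(RT) = (83.4−55.6)×10³/(8.314×403) = 27800/3351 = 8.297.
k_N/k_P = (3.64×10^7/9.39×10^9)·exp(8.297) = 0.003876 × 4012 = 15.6.

15.6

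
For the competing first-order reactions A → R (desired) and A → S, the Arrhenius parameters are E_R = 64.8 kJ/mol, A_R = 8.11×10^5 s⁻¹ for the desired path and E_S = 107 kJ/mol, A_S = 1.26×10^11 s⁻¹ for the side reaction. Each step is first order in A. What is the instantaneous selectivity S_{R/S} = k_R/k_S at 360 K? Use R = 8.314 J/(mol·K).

Since both paths have the same order in A, the concentration cancels and S_{R/S} = k_R/k_S = (A_R/A_S)·exp[(E_S−E_R)/(RT)].
(E_S−E_R)/(RT) = (107−64.8)×10³/(8.314×360) = 42200/2993 = 14.10.
k_R/k_S = (8.11×10^5/1.26×10^11)·exp(14.10) = 6.437×10^-6 × 1.328×10^6 = 8.55.

8.55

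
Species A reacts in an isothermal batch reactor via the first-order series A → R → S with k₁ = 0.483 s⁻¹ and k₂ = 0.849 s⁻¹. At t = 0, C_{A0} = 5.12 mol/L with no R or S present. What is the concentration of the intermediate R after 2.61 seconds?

For first-order series with pure A initially, C_R(t) = k₁C_{A0}/(k₂−k₁)·(e^(−k₁t) − e^(−k₂t)).
e^(−k₁t) = e^(−0.483×2.61) = e^(−1.261) = 0.2835; e^(−k₂t) = e^(−2.216) = 0.1091.
C_R = 0.483×5.12/(0.849−0.483) × (0.2835−0.1091) = 6.757×0.1744 = 1.179 mol/L.

1.18 mol/L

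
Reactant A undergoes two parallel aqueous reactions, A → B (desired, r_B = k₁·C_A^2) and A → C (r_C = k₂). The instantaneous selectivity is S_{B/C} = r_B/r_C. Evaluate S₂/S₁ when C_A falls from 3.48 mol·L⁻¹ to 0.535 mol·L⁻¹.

S_{B/C} = (k₁/k₂)·C_A^2, so S₂/S₁ = (C_{A,2}/C_{A,1})^2.
= (0.535/3.48)^2 = (0.1537)^2 = 0.0236.

0.0236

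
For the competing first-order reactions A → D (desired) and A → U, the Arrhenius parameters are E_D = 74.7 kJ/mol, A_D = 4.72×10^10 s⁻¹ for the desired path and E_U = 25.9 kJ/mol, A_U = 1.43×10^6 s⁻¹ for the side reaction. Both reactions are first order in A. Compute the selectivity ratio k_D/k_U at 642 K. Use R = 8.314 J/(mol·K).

With equal orders, S_{D/U} = k_D/k_U = (A_D/A_U)·exp[(E_U−E_D)/(RT)].
(E_U−E_D)/(RT) = (25.9−74.7)×10³/(8.314×642) = -48800/5338 = -9.143.
k_D/k_U = (4.72×10^10/1.43×10^6)·exp(-9.143) = 33007 × 1.070×10^-4 = 3.53.

3.53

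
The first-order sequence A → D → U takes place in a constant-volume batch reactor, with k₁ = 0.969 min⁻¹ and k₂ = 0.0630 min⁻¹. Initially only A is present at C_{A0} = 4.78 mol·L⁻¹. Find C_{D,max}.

For a first-order series the maximum intermediate yield is C_{D,max}/C_{A0} = (k₁/k₂)^[k₂/(k₂−k₁)].
= (0.969/0.0630)^(0.0630/(0.0630−0.969)) = (15.38)^(-0.06954) = 0.8269.
C_{D,max} = 0.8269×4.78 = 3.95 mol·L⁻¹.

3.95 mol·L⁻¹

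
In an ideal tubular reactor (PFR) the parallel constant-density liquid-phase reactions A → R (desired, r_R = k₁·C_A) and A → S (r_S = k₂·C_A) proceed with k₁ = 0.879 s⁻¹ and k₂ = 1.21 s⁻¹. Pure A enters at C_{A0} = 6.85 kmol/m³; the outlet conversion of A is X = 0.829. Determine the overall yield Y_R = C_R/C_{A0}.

C_A = C_{A0}(1−X) = 1.171 kmol/m³.
Both paths are first order in A, so the instantaneous fraction to R is constant: dC_R/d(−C_A) = k₁/(k₁+k₂) = 0.4208.
C_R = 0.4208·(C_{A0}−C_A) = 0.4208×5.679 = 2.39 kmol/m³.
Y_R = C_R/C_{A0} = 2.389/6.85 = 0.349.

0.349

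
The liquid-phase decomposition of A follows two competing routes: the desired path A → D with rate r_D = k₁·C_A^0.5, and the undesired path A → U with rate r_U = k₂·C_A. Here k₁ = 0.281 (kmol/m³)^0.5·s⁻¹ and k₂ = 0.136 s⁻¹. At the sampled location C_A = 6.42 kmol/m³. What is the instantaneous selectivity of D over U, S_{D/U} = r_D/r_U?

S_{D/U} = r_D/r_U = (k₁·C_A^0.5)/(k₂·C_A) = (k₁/k₂)·C_A^-0.5.
= (0.281×6.420^0.5) / (0.136×6.420) = 0.7120/0.8731 = 0.815.
The undesired path is higher order in A, so low C_A (CSTR or dilute feed) favours D.

0.815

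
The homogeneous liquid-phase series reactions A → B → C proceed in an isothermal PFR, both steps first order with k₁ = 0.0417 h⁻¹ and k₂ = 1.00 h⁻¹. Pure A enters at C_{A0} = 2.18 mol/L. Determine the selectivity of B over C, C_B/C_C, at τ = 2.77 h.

0.493

The intermediate concentration in a first-order A→B→C sequence is C_B = k₁C_{A0}(e^(−k₁τ) − e^(−k₂τ))/(k₂−k₁).
e^(−k₁τ) = e^(−0.0417×2.77) = e^(−0.1155) = 0.8909; e^(−k₂τ) = e^(−2.770) = 0.06266.
C_B = 0.0417×2.18/(1.00−0.0417) × (0.8909−0.06266) = 0.09486×0.8283 = 0.07857 mol/L.
C_A = C_{A0}e^(−k₁τ) = 1.942 mol/L, so C_C = C_{A0}−C_A−C_B = 0.1592 mol/L; C_B/C_C = 0.493.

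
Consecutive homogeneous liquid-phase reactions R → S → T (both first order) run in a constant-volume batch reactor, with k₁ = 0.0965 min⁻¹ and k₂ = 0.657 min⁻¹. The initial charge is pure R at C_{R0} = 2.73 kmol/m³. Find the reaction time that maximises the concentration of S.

The intermediate peaks when r₁ = r₂, i.e. k₁e^(−k₁t) = k₂e^(−k₂t), giving t_opt = ln(k₂/k₁)/(k₂−k₁).
= ln(0.657/0.0965)/(0.657−0.0965) = ln(6.808)/0.5605 = 1.918/0.5605 = 3.42 min.

3.42 min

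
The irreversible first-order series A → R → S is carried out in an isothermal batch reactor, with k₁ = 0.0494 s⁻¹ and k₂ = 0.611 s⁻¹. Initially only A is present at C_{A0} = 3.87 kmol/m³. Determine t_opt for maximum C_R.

4.48 s

For first-order series the maximum of C_R occurs at t_opt = ln(k₂/k₁)/(k₂−k₁).
= ln(0.611/0.0494)/(0.611−0.0494) = ln(12.37)/0.5616 = 2.515/0.5616 = 4.48 s.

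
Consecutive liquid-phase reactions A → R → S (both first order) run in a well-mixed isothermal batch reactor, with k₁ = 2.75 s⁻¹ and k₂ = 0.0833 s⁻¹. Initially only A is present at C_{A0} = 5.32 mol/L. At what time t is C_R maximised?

1.31 s

For first-order series the maximum of C_R occurs at t_opt = ln(k₂/k₁)/(k₂−k₁).
= ln(0.0833/2.75)/(0.0833−2.75) = ln(0.03029)/-2.667 = -3.497/-2.667 = 1.31 s.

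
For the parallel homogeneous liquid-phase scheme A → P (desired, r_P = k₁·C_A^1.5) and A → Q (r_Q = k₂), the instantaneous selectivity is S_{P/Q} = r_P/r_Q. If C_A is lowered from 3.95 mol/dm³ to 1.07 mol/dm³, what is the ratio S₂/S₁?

0.141

S_{P/Q} = (k₁/k₂)·C_A^1.5, so S₂/S₁ = (C_{A,2}/C_{A,1})^1.5.
= (1.07/3.95)^1.5 = (0.2709)^1.5 = 0.141.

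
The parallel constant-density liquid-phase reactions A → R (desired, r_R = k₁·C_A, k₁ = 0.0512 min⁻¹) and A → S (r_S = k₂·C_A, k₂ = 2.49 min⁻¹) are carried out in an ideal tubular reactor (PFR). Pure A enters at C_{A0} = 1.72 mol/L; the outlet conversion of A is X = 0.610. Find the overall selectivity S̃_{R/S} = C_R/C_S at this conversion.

0.0206

C_A = C_{A0}(1−X) = 0.6708 mol/L.
Both paths are first order in A, so the instantaneous fraction to R is constant: dC_R/d(−C_A) = k₁/(k₁+k₂) = 0.02015.
C_R = 0.02015·(C_{A0}−C_A) = 0.02015×1.049 = 0.0211 mol/L.
C_S = (C_{A0}−C_A)−C_R = 1.028 mol/L; S̃_{R/S} = 0.02114/1.028 = 0.0206.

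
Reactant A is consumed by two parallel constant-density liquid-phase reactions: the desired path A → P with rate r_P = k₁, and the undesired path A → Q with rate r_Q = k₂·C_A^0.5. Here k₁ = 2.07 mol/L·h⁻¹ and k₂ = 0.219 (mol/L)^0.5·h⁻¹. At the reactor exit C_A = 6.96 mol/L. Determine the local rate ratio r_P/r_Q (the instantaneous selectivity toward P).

3.58

S_{P/Q} = r_P/r_Q = (k₁)/(k₂·C_A^0.5) = (k₁/k₂)·C_A^-0.5.
= (2.07) / (0.219×6.960^0.5) = 2.070/0.5778 = 3.58.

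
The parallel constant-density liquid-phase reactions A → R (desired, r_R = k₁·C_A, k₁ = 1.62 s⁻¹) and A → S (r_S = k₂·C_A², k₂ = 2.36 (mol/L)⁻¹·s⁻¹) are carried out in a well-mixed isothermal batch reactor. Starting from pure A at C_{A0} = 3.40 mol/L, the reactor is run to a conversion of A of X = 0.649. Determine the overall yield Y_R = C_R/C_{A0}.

C_A = C_{A0}(1−X) = 1.193 mol/L.
Along a PFR/batch, dC_R/dC_A = −r_R/(r_R+r_S) = −k₁/(k₁+k₂·C_A).
Integrating from C_{A0} to C_A: C_R = (1.62/2.36)·ln[(1.62+2.36·3.40)/(1.62+2.36·1.19)] = 0.6864·ln(9.644/4.436) = 0.5330 mol/L.
Y_R = C_R/C_{A0} = 0.5330/3.40 = 0.157.

0.157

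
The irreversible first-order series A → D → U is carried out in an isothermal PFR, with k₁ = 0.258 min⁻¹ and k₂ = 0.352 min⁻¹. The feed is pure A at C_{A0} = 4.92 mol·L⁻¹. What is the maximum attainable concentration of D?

For a first-order series the maximum intermediate yield is C_{D,max}/C_{A0} = (k₁/k₂)^[k₂/(k₂−k₁)].
= (0.258/0.352)^(0.352/(0.352−0.258)) = (0.7330)^(3.745) = 0.3124.
C_{D,max} = 0.3124×4.92 = 1.54 mol·L⁻¹.

1.54 mol·L⁻¹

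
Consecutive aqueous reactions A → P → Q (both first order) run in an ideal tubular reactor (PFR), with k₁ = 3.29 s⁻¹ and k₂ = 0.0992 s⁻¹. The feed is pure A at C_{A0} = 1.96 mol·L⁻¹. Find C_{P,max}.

1.76 mol·L⁻¹

At the optimum, C_{P,max}/C_{A0} = (k₁/k₂)^[k₂/(k₂−k₁)].
= (3.29/0.0992)^(0.0992/(0.0992−3.29)) = (33.17)^(-0.03109) = 0.8969.
C_{P,max} = 0.8969×1.96 = 1.76 mol·L⁻¹.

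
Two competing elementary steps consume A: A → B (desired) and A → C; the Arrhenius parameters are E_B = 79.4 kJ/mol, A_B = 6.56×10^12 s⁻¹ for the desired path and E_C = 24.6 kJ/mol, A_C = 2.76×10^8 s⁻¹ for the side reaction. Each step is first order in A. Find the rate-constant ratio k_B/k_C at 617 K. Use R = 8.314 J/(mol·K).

With equal orders, S_{B/C} = k_B/k_C = (A_B/A_C)·exp[(E_C−E_B)/(RT)].
(E_C−E_B)/(RT) = (24.6−79.4)×10³/(8.314×617) = -54800/5130 = -10.68.
k_B/k_C = (6.56×10^12/2.76×10^8)·exp(-10.68) = 23768 × 2.294×10^-5 = 0.545.

0.545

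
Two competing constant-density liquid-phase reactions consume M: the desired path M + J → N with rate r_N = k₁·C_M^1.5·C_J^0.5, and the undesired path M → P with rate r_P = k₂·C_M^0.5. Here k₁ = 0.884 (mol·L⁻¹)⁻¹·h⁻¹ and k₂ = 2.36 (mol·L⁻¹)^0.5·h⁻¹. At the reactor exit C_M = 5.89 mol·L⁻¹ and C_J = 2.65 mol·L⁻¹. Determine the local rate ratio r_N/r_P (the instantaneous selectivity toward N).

3.59

S_{N/P} = r_N/r_P = (k₁·C_M^1.5·C_J^0.5)/(k₂·C_M^0.5) = (k₁/k₂)·C_M·C_J^0.5.
= (0.884×5.890^1.5×2.650^0.5) / (2.36×5.890^0.5) = 20.57/5.728 = 3.59.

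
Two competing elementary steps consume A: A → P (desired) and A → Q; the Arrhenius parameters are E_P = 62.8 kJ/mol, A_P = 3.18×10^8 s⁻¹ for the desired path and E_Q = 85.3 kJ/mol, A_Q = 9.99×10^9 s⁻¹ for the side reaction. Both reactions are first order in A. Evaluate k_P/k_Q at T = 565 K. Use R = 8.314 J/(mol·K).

3.83

With equal orders, S_{P/Q} = k_P/k_Q = (A_P/A_Q)·exp[(E_Q−E_P)/(RT)].
(E_Q−E_P)/(RT) = (85.3−62.8)×10³/(8.314×565) = 22500/4697 = 4.790.
k_P/k_Q = (3.18×10^8/9.99×10^9)·exp(4.790) = 0.03183 × 120.3 = 3.83.
Since E_P < E_Q, lowering the temperature improves selectivity toward P.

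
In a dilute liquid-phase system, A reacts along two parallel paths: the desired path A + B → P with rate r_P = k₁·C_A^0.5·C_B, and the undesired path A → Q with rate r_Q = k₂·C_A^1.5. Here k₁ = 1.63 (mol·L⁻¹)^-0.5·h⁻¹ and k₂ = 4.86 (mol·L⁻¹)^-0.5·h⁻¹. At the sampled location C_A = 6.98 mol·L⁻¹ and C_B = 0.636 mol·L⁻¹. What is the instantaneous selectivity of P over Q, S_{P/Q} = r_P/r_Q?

0.0306

S_{P/Q} = r_P/r_Q = (k₁·C_A^0.5·C_B)/(k₂·C_A^1.5) = (k₁/k₂)·C_A⁻¹·C_B.
= (1.63×6.980^0.5×0.6360) / (4.86×6.980^1.5) = 2.739/89.62 = 0.0306.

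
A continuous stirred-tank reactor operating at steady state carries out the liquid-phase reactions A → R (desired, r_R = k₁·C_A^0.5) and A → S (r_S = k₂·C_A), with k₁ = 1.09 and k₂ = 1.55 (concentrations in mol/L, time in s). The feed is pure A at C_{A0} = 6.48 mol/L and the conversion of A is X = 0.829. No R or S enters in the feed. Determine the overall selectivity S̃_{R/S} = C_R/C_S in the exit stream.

Exit C_A = C_{A0}(1−X) = 6.48×0.171 = 1.108 mol/L.
Rates in a CSTR are evaluated at the outlet concentration: r_R = 1.09×1.108^0.5 = 1.147, r_S = 1.55×1.108 = 1.718.
Overall selectivity = C_R/C_S = r_Rτ/(r_Sτ) = r_R/r_S = 0.668.

0.668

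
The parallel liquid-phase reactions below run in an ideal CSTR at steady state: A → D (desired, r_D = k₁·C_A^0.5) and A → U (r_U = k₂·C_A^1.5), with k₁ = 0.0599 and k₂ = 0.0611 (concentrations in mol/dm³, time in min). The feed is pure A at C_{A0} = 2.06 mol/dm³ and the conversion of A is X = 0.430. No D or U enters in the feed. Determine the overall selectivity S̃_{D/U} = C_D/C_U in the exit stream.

0.835

Exit C_A = C_{A0}(1−X) = 2.06×0.570 = 1.174 mol/dm³.
A CSTR operates uniformly at the exit composition, giving r_D = 0.06491 and r_U = 0.07774 (each k·C_A^n at C_A = 1.174).
Overall selectivity = C_D/C_U = r_Dτ/(r_Uτ) = r_D/r_U = 0.835.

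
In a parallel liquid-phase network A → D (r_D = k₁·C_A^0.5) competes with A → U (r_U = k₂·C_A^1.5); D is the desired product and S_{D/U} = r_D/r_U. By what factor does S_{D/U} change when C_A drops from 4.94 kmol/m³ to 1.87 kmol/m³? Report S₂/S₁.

S_{D/U} = (k₁/k₂)·C_A⁻¹, so S₂/S₁ = (C_{A,2}/C_{A,1})⁻¹.
= 4.94/1.87 = 2.64.
Selectivity toward D rises as C_A falls — low-concentration operation is favoured.

2.64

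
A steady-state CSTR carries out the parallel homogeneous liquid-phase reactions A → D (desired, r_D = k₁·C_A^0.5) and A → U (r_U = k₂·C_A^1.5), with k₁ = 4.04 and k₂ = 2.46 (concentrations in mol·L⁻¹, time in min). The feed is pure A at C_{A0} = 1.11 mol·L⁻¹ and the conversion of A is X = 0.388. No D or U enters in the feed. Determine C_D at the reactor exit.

Exit C_A = C_{A0}(1−X) = 1.11×0.612 = 0.6793 mol·L⁻¹.
In a CSTR the entire volume is at exit conditions, so r_D = 4.04×0.6793^0.5 = 3.330 and r_U = 2.46×0.6793^1.5 = 1.377.
Fraction of consumed A going to D: r_D/(r_D+r_U) = 0.7074.
C_D = 0.7074·C_{A0}·X = 0.7074×1.11×0.388 = 0.305 mol·L⁻¹.

0.305 mol·L⁻¹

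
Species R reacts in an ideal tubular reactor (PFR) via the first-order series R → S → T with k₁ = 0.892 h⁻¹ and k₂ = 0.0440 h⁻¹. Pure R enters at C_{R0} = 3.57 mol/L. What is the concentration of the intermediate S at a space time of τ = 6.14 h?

2.85 mol/L

Solving the coupled first-order balances gives C_S(τ) = [k₁/(k₂−k₁)]·C_{R0}·(e^(−k₁τ) − e^(−k₂τ)).
e^(−k₁τ) = e^(−0.892×6.14) = e^(−5.477) = 0.004182; e^(−k₂τ) = e^(−0.2702) = 0.7633.
C_S = 0.892×3.57/(0.0440−0.892) × (0.004182−0.7633) = (-3.755)×(-0.7591) = 2.851 mol/L.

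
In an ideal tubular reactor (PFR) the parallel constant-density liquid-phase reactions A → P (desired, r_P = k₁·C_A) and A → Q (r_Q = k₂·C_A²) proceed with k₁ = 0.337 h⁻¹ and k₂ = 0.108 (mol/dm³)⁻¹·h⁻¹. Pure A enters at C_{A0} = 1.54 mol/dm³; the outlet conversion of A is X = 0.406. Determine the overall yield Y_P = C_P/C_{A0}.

C_A = C_{A0}(1−X) = 0.9148 mol/dm³.
Along a PFR/batch, dC_P/dC_A = −r_P/(r_P+r_Q) = −k₁/(k₁+k₂·C_A).
Integrating from C_{A0} to C_A: C_P = (0.337/0.108)·ln[(0.337+0.108·1.54)/(0.337+0.108·0.915)] = 3.120·ln(0.5033/0.4358) = 0.4495 mol/dm³.
Y_P = C_P/C_{A0} = 0.4495/1.54 = 0.292.

0.292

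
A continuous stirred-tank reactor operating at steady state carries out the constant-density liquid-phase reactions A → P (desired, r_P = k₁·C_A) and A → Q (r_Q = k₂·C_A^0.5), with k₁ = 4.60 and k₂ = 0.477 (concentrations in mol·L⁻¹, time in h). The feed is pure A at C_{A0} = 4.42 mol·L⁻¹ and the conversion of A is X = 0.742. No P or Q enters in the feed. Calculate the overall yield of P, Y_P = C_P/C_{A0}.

0.676

Exit C_A = C_{A0}(1−X) = 4.42×0.258 = 1.140 mol·L⁻¹.
In a CSTR the entire volume is at exit conditions, so r_P = 4.60×1.140 = 5.246 and r_Q = 0.477×1.140^0.5 = 0.5094.
Fraction of consumed A going to P: r_P/(r_P+r_Q) = 0.9115.
C_P = 0.9115·C_{A0}·X = 0.9115×4.42×0.742 = 2.99 mol·L⁻¹; Y_P = C_P/C_{A0} = 0.676.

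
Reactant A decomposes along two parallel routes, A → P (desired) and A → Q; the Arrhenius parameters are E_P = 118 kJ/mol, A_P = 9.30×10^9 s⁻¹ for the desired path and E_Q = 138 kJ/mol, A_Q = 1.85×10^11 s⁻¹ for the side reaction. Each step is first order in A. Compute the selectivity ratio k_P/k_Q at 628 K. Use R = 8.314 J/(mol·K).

k_P/k_Q = (A_P/A_Q)·exp[−(E_P−E_Q)/(RT)] = (A_P/A_Q)·exp[(E_Q−E_P)/(RT)].
(E_Q−E_P)/(RT) = (138−118)×10³/(8.314×628) = 20000/5221 = 3.831.
k_P/k_Q = (9.30×10^9/1.85×10^11)·exp(3.831) = 0.05027 × 46.09 = 2.32.

2.32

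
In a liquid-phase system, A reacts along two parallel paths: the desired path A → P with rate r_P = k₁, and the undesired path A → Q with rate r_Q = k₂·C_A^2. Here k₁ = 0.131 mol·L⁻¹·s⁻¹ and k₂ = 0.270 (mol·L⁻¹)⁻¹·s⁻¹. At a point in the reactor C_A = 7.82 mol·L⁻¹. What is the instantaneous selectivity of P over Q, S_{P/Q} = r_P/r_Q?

S_{P/Q} = r_P/r_Q = (k₁)/(k₂·C_A^2) = (k₁/k₂)·C_A^-2.
= (0.131) / (0.270×7.820^2) = 0.1310/16.51 = 0.00793.
The undesired path is higher order in A, so low C_A (CSTR or dilute feed) favours P.

0.00793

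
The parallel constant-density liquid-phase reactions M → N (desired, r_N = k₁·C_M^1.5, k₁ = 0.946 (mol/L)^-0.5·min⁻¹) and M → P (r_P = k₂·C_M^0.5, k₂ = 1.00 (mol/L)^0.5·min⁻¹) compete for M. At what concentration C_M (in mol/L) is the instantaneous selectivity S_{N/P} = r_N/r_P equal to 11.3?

S_{N/P} = (k₁/k₂)·C_M ⇒ C_M = S·k₂/k₁.
= 11.3×1.00/0.946 = 11.9 mol/L.

11.9 mol/L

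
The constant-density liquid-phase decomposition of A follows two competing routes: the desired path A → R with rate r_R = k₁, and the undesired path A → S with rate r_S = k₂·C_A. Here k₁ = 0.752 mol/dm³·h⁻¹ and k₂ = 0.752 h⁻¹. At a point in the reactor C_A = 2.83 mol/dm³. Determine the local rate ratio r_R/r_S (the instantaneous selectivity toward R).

S_{R/S} = r_R/r_S = (k₁)/(k₂·C_A) = (k₁/k₂)·C_A⁻¹.
= (0.752) / (0.752×2.830) = 0.7520/2.128 = 0.353.

0.353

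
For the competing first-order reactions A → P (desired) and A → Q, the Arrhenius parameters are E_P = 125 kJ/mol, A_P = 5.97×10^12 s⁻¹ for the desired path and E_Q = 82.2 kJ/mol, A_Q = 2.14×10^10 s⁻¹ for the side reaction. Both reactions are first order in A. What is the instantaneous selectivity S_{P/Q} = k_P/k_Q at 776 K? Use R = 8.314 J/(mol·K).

0.367

Since both paths have the same order in A, the concentration cancels and S_{P/Q} = k_P/k_Q = (A_P/A_Q)·exp[(E_Q−E_P)/(RT)].
(E_Q−E_P)/(RT) = (82.2−125)×10³/(8.314×776) = -42800/6452 = -6.634.
k_P/k_Q = (5.97×10^12/2.14×10^10)·exp(-6.634) = 279.0 × 0.001315 = 0.367.
Since E_P > E_Q, raising the temperature improves selectivity toward P.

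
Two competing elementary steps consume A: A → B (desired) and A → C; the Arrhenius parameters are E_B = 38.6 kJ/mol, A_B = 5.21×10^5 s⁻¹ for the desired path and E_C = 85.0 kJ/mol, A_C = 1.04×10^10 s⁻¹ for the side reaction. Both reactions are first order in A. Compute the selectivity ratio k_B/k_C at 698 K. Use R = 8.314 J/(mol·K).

0.149

k_B/k_C = (A_B/A_C)·exp[−(E_B−E_C)/(RT)] = (A_B/A_C)·exp[(E_C−E_B)/(RT)].
(E_C−E_B)/(RT) = (85.0−38.6)×10³/(8.314×698) = 46400/5803 = 7.996.
k_B/k_C = (5.21×10^5/1.04×10^10)·exp(7.996) = 5.010×10^-5 × 2968 = 0.149.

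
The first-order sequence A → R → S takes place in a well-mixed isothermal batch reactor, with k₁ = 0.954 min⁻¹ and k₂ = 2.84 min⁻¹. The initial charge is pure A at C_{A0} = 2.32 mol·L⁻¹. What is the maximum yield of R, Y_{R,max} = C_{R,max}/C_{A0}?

At the optimum, C_{R,max}/C_{A0} = (k₁/k₂)^[k₂/(k₂−k₁)].
= (0.954/2.84)^(2.84/(2.84−0.954)) = (0.3359)^(1.506) = 0.1935.

0.193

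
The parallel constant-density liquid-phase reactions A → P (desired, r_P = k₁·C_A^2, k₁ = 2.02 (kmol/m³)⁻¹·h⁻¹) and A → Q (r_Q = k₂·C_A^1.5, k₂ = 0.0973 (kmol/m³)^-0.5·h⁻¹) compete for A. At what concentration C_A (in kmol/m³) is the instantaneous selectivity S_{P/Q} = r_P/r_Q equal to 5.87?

S_{P/Q} = (k₁/k₂)·C_A^0.5 ⇒ C_A = (S·k₂/k₁)^(2).
= (5.87×0.0973/2.02)^(2) = (0.2827)^(2) = 0.0799 kmol/m³.

0.0799 kmol/m³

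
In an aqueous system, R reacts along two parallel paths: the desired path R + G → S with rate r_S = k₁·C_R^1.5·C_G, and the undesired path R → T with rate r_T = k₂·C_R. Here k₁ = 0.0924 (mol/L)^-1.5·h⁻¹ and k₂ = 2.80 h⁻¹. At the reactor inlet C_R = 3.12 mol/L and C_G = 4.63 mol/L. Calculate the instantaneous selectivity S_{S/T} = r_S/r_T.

S_{S/T} = r_S/r_T = (k₁·C_R^1.5·C_G)/(k₂·C_R) = (k₁/k₂)·C_R^0.5·C_G.
= (0.0924×3.120^1.5×4.630) / (2.80×3.120) = 2.358/8.736 = 0.270.
Since the desired path is higher order in R, keeping C_R high (PFR or concentrated feed) favours S.

0.270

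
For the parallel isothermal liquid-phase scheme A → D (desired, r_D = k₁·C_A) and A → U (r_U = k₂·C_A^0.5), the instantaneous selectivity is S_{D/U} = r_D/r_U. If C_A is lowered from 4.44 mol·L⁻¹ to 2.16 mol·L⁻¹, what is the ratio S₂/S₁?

0.697

S_{D/U} = (k₁/k₂)·C_A^0.5, so S₂/S₁ = (C_{A,2}/C_{A,1})^0.5.
= (2.16/4.44)^0.5 = (0.4865)^0.5 = 0.697.
Selectivity toward D falls as C_A falls — high-concentration operation is favoured.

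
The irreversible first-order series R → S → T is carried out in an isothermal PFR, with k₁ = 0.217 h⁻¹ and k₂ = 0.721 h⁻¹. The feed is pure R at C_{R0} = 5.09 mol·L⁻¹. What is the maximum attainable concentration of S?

Evaluating C_S at τ_opt = ln(k₂/k₁)/(k₂−k₁) gives C_{S,max}/C_{R0} = (k₁/k₂)^[k₂/(k₂−k₁)].
= (0.217/0.721)^(0.721/(0.721−0.217)) = (0.3010)^(1.431) = 0.1795.
C_{S,max} = 0.1795×5.09 = 0.914 mol·L⁻¹.

0.914 mol·L⁻¹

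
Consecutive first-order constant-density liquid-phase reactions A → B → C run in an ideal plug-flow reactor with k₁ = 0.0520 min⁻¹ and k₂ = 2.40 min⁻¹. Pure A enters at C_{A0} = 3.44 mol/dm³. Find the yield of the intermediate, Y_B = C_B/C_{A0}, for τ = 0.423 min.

The intermediate concentration in a first-order A→B→C sequence is C_B = k₁C_{A0}(e^(−k₁τ) − e^(−k₂τ))/(k₂−k₁).
e^(−k₁τ) = e^(−0.0520×0.423) = e^(−0.02200) = 0.9782; e^(−k₂τ) = e^(−1.015) = 0.3623.
C_B = 0.0520×3.44/(2.40−0.0520) × (0.9782−0.3623) = 0.07618×0.6159 = 0.04692 mol/dm³.
Y_B = C_B/C_{A0} = 0.04692/3.44 = 0.0136.

0.0136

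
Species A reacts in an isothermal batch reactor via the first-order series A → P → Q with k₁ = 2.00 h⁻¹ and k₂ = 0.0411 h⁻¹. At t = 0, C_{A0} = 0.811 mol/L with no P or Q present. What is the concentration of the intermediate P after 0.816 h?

Solving the coupled first-order balances gives C_P(t) = [k₁/(k₂−k₁)]·C_{A0}·(e^(−k₁t) − e^(−k₂t)).
e^(−k₁t) = e^(−2.00×0.816) = e^(−1.632) = 0.1955; e^(−k₂t) = e^(−0.03354) = 0.9670.
C_P = 2.00×0.811/(0.0411−2.00) × (0.1955−0.9670) = (-0.8280)×(-0.7715) = 0.6388 mol/L.

0.639 mol/L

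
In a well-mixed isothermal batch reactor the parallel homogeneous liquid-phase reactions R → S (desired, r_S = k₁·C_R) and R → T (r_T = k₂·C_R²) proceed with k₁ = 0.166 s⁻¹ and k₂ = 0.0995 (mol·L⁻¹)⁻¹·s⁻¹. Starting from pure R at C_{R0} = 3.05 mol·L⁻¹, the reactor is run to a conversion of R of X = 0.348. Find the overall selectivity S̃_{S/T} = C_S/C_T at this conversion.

C_R = C_{R0}(1−X) = 1.989 mol·L⁻¹.
Along a PFR/batch, dC_S/dC_R = −r_S/(r_S+r_T) = −k₁/(k₁+k₂·C_R).
Integrating from C_{R0} to C_R: C_S = (0.166/0.0995)·ln[(0.166+0.0995·3.05)/(0.166+0.0995·1.99)] = 1.668·ln(0.4695/0.3639) = 0.4251 mol·L⁻¹.
C_T = (C_{R0}−C_R)−C_S = 0.6363 mol·L⁻¹; S̃_{S/T} = 0.4251/0.6363 = 0.668.

0.668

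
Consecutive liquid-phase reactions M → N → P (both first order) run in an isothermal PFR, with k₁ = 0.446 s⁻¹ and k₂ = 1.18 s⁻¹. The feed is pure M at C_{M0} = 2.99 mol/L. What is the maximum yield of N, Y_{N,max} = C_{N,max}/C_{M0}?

0.209

For a first-order series the maximum intermediate yield is C_{N,max}/C_{M0} = (k₁/k₂)^[k₂/(k₂−k₁)].
= (0.446/1.18)^(1.18/(1.18−0.446)) = (0.3780)^(1.608) = 0.2093.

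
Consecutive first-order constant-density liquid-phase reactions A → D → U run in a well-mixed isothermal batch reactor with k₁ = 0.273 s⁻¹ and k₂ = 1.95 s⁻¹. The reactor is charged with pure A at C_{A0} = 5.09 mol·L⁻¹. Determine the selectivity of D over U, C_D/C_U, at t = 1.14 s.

0.613

The intermediate concentration in a first-order A→B→C sequence is C_D = k₁C_{A0}(e^(−k₁t) − e^(−k₂t))/(k₂−k₁).
e^(−k₁t) = e^(−0.273×1.14) = e^(−0.3112) = 0.7326; e^(−k₂t) = e^(−2.223) = 0.1083.
C_D = 0.273×5.09/(1.95−0.273) × (0.7326−0.1083) = 0.8286×0.6243 = 0.5173 mol·L⁻¹.
C_A = C_{A0}e^(−k₁t) = 3.729 mol·L⁻¹, so C_U = C_{A0}−C_A−C_D = 0.8440 mol·L⁻¹; C_D/C_U = 0.613.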